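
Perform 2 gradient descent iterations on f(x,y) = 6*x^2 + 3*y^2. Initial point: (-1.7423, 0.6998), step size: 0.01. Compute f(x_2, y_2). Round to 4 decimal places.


Gradient descent on f(x,y) = 6*x^2 + 3*y^2.
Starting point: (-1.7423, 0.6998), alpha = 0.01
Step 1: grad_x = 2*6*-1.7423 = -20.9076, grad_y = 2*3*0.6998 = 4.1988
  x_1 = -1.7423 - 0.01*-20.9076 = -1.5332
  y_1 = 0.6998 - 0.01*4.1988 = 0.6578
Step 2: grad_x = 2*6*-1.5332 = -18.3987, grad_y = 2*3*0.6578 = 3.9469
  x_2 = -1.5332 - 0.01*-18.3987 = -1.3492
  y_2 = 0.6578 - 0.01*3.9469 = 0.6183
f(-1.3492, 0.6183) = 6*(-1.3492)^2 + 3*0.6183^2 = 12.0697


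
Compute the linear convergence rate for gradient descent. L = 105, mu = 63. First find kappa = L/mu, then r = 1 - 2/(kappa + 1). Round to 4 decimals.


Step 1: Compute the condition number.
kappa = L/mu = 105/63 = 1.6667
Step 2: Compute the convergence rate.
r = 1 - 2/(kappa + 1) = 1 - 2*mu/(L + mu) = (L - mu)/(L + mu) = 42/168 = 0.25


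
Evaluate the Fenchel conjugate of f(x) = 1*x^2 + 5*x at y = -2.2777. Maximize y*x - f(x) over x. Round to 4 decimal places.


f*(y) = sup_x {y*x - a*x^2 - b*x} = sup_x {(y-b)*x - a*x^2}
FOC: (y - b) - 2a*x = 0 => x* = (y - b)/(2a)
x* = (-2.2777 - 5)/(2*1) = -3.6389
f*(-2.2777) = (y-b)^2/(4a) = (-2.2777 - 5)^2/(4*1)
= 52.9649/4 = 13.2412


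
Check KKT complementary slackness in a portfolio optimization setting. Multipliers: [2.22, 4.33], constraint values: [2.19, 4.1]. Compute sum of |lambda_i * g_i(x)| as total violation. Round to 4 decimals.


KKT complementary slackness check:
lambda_1 * g_1 = 2.22 * 2.19 = 4.8618
lambda_2 * g_2 = 4.33 * 4.1 = 17.753
Total violation = 4.8618 + 17.753 = 22.6148


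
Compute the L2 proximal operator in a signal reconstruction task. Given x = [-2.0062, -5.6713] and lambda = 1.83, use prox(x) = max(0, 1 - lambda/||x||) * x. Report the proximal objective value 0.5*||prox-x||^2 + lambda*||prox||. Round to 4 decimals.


Step 1: Compute ||x||.
||x|| = 6.0157
Step 2: Compute scaling factor.
scale = max(0, 1 - 1.83/6.0157) = 0.6958
Step 3: prox(x) = [-1.3959, -3.9461]
||prox(x)|| = 4.1857
Step 4: Proximal objective.
0.5*||prox-x||^2 = 1.6745
lambda*||prox|| = 7.6598
Total = 9.3343


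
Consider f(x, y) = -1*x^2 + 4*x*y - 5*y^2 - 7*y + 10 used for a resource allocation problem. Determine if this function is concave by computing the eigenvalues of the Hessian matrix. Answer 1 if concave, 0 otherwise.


The Hessian of f(x,y) = -1*x^2 + 4*x*y - 5*y^2 - 7*y + 10 is:
H = [[-2, 4], [4, -10]]
Trace = -2 - 10 = -12
Determinant = -2*-10 - (4)^2 = 4
Discriminant = (-12)^2 - 4*4 = 128.0
Eigenvalues: lambda_1 = -11.6569, lambda_2 = -0.3431
The function is concave.

1


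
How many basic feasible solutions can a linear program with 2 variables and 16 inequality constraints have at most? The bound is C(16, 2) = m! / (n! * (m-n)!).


Each vertex corresponds to some choice of n active constraints out of m, so the number of vertices is at most C(m, n) = m! / (n!(m-n)!).
m = 16, n = 2
Numerator: 16 * 15
Denominator: 2! = 2
C(16, 2) = 120


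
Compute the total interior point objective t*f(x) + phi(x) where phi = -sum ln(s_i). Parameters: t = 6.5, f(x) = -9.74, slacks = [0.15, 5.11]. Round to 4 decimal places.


Step 1: Compute log-barrier.
ln values: [-1.8971, 1.6312]
phi = -(-1.8971 + 1.6312) = 0.2659
Step 2: Compute augmented objective.
t*f(x) = 6.5*-9.74 = -63.31
Total = -63.31 + 0.2659 = -63.0441


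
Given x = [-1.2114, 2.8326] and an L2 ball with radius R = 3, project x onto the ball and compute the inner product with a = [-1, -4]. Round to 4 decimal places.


Step 1: Compute ||x|| (intermediates to 6 decimals).
||x|| = sqrt((-1.2114)^2 + 2.8326^2) = 3.080765
Step 2: Project.
Since ||x|| > R, scale = R/||x|| = 3/3.080765 = 0.973784, proj(x) = scale * x
proj(x) = [-1.179642, 2.758341]
Step 3: Dot product.
a^T * proj(x) = -1*(-1.179642) - 4*2.758341 = -9.8537


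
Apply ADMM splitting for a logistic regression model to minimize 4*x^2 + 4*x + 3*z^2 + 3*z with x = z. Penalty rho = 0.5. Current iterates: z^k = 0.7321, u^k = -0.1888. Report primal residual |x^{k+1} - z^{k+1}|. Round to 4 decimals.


ADMM iteration with rho = 0.5, z^k = 0.7321, u^k = -0.1888
Step 1: x-update.
Minimize 4*x^2 + 4*x + (0.5/2)*(x - 0.7321 - 0.1888)^2
FOC: (2*4 + 0.5)*x = -4 + 0.5*(0.7321 + 0.1888)
x^{k+1} = -0.4164
Step 2: z-update.
Minimize 3*z^2 + 3*z + (0.5/2)*(-0.4164 - z - 0.1888)^2
FOC: (2*3 + 0.5)*z = -3 + 0.5*(-0.4164 - 0.1888)
z^{k+1} = -0.5081
Step 3: u-update.
u^{k+1} = -0.1888 - 0.4164 + 0.5081 = -0.0971
Step 4: Primal residual = |-0.4164 + 0.5081| = 0.0917


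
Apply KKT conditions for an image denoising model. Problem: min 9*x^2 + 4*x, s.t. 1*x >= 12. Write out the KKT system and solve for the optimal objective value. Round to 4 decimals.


Step 1: Try lambda = 0 (constraint inactive).
x_unc = -4/(2*9) = -0.2222
Check: 1*-0.2222 = -0.2222 < 12 -- violated!
Step 2: Constraint must be active: 1*x = 12
x* = 12/1 = 12.0
lambda = (2*9*12.0 + 4)/1 = 220.0
Step 3: Compute optimal value.
f(x*) = 9*12.0^2 + 4*12.0 = 1344.0


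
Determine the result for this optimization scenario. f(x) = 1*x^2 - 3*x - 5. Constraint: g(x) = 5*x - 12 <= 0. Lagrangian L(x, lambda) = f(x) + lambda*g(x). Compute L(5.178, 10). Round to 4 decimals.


Step 1: Evaluate f(x).
f(5.178) = 1*5.178^2 - 3*5.178 - 5 = 6.2777
Step 2: Evaluate g(x).
g(5.178) = 5*5.178 - 12 = 13.89
Step 3: Compute Lagrangian.
L = 6.2777 + 10*13.89 = 145.1777


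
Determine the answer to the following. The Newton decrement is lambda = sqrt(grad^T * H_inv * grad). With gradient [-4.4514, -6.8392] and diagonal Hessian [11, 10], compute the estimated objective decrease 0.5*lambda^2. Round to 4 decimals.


Step 1: H is diagonal, so H^(-1) * g = [-0.4047, -0.6839].
Step 2: g^T H^(-1) g = sum_i g_i^2 / H_ii
  = (-4.4514)^2/11 + (-6.8392)^2/10
  = 1.8014 + 4.6775 = 6.4788
Step 3: Objective decrease = 0.5 * g^T H^(-1) g = 3.2394


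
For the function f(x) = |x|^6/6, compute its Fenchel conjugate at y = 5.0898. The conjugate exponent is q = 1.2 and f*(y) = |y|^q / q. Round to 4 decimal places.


The conjugate exponent q satisfies 1/p + 1/q = 1.
p = 6, so q = 6/(6 - 1) = 1.2
|y|^q = 5.0898^1.2 = 7.0476
f*(5.0898) = 7.0476 / 1.2 = 5.873


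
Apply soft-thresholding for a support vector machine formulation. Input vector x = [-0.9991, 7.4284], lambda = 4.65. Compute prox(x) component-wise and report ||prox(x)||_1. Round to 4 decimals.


Soft-thresholding with lambda = 4.65:
prox(-0.9991) = sign(-0.9991)*max(|-0.9991| - 4.65, 0) = 0.0
prox(7.4284) = sign(7.4284)*max(|7.4284| - 4.65, 0) = 2.7784
prox(x) = [0.0, 2.7784]
||prox(x)||_1 = 0.0 + 2.7784 = 2.7784


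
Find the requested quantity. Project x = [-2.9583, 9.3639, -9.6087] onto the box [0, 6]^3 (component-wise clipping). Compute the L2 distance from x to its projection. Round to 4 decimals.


Project each component onto [0, 6].
clip(-2.9583) = 0.0, clip(9.3639) = 6.0, clip(-9.6087) = 0.0
Projection = [0.0, 6.0, 0.0]
Squared diffs: [8.7515, 11.3158, 92.3271]
Distance = sqrt(112.3944) = 10.6016


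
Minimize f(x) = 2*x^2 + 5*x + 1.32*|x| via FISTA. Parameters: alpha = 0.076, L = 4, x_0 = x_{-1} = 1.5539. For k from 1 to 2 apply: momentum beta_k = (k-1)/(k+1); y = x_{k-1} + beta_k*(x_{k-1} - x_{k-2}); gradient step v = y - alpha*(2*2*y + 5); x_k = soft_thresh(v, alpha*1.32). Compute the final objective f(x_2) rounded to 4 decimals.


FISTA on f(x) = 2*x^2 + 5*x + 1.32*|x|
L = 4, alpha = 0.076
Iteration 1: beta = 0.0, y = 1.5539 + 0.0*(1.5539 - 1.5539) = 1.5539
  grad(y) = 11.2156, v = y - alpha*grad = 0.7015
  prox(v) = soft_thresh(0.7015, 0.1003) = 0.6012
Iteration 2: beta = 0.3333, y = 0.6012 + 0.3333*(0.6012 - 1.5539) = 0.2836
  grad(y) = 6.1345, v = y - alpha*grad = -0.1826
  prox(v) = soft_thresh(-0.1826, 0.1003) = -0.0823
f(x_2) = 2*(-0.0823)^2 + 5*(-0.0823) + 1.32*|-0.0823| = -0.2892


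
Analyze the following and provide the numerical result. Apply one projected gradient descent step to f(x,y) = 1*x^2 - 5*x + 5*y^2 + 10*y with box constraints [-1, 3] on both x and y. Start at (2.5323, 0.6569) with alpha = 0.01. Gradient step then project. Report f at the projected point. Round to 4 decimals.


Step 1: Compute gradient at (2.5323, 0.6569).
grad_x = 2*1*2.5323 - 5 = 0.0646
grad_y = 2*5*0.6569 + 10 = 16.569
Step 2: Gradient step.
x_raw = 2.5323 - 0.01*0.0646 = 2.5317
y_raw = 0.6569 - 0.01*16.569 = 0.4912
Step 3: Project onto [-1, 3].
x_proj = clip(2.5317) = 2.5317
y_proj = clip(0.4912) = 0.4912
Step 4: Evaluate f.
f(2.5317, 0.4912) = -0.1305


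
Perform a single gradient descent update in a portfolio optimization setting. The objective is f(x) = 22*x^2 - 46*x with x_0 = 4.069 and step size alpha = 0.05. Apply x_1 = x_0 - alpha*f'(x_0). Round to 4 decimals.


We compute the gradient at x_0 and apply the update.
f'(x) = 44*x - 46
f'(4.069) = 44*4.069 - 46 = 133.036
x_1 = 4.069 - 0.05*133.036 = -2.5828


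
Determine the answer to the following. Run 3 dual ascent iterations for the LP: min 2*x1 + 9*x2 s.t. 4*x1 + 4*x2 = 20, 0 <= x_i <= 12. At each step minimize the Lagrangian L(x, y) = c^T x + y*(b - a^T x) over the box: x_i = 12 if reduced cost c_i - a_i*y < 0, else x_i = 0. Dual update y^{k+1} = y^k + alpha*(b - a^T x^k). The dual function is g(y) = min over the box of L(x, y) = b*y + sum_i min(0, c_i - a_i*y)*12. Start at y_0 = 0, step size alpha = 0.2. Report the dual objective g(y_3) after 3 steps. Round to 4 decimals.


Dual ascent for LP: min 2*x1 + 9*x2, 4*x1 + 4*x2 = 20, 0 <= x_i <= 12
Step 1: y^k = 0.0, reduced costs: (2.0, 9.0)
  x^k = (0.0, 0.0), subgradient = b - a^T x = 20.0
  y^{k+1} = 0.0 + 0.2*20.0 = 4.0
Step 2: y^k = 4.0, reduced costs: (-14.0, -7.0)
  x^k = (12.0, 12.0), subgradient = b - a^T x = -76.0
  y^{k+1} = 4.0 + 0.2*-76.0 = -11.2
Step 3: y^k = -11.2, reduced costs: (46.8, 53.8)
  x^k = (0.0, 0.0), subgradient = b - a^T x = 20.0
  y^{k+1} = -11.2 + 0.2*20.0 = -7.2
Dual objective at y_3 = -7.2: reduced costs (30.8, 37.8), box minimizer x = (0.0, 0.0)
g(y_3) = b*y + (c1 - a1*y)*x1 + (c2 - a2*y)*x2 = 20*(-7.2) + 30.8*0.0 + 37.8*0.0 = -144.0 + 0.0 + 0.0 = -144.0


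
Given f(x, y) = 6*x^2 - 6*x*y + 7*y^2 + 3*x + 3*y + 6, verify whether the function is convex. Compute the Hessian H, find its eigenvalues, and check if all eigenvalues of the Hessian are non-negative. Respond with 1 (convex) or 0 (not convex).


The Hessian of f(x,y) = 6*x^2 - 6*x*y + 7*y^2 + 3*x + 3*y + 6 is:
H = [[12, -6], [-6, 14]]
Trace = 12 + 14 = 26
Determinant = 12*14 - (-6)^2 = 132
Discriminant = (26)^2 - 4*132 = 148.0
Eigenvalues: lambda_1 = 6.9172, lambda_2 = 19.0828
The function is convex.

1


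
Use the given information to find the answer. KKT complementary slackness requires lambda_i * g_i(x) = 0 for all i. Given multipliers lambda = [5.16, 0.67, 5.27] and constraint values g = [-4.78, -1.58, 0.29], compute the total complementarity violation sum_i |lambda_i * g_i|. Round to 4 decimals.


KKT complementary slackness check:
lambda_1 * g_1 = 5.16 * -4.78 = -24.6648
lambda_2 * g_2 = 0.67 * -1.58 = -1.0586
lambda_3 * g_3 = 5.27 * 0.29 = 1.5283
Total violation = 24.6648 + 1.0586 + 1.5283 = 27.2517


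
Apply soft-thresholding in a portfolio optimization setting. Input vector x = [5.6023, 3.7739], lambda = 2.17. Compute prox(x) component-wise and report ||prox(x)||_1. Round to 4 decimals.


Soft-thresholding with lambda = 2.17:
prox(5.6023) = sign(5.6023)*max(|5.6023| - 2.17, 0) = 3.4323
prox(3.7739) = sign(3.7739)*max(|3.7739| - 2.17, 0) = 1.6039
prox(x) = [3.4323, 1.6039]
||prox(x)||_1 = 3.4323 + 1.6039 = 5.0362


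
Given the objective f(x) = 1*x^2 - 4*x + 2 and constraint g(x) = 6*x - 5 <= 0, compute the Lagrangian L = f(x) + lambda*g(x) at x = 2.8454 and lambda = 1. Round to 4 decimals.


Step 1: Evaluate f(x).
f(2.8454) = 1*2.8454^2 - 4*2.8454 + 2 = -1.2853
Step 2: Evaluate g(x).
g(2.8454) = 6*2.8454 - 5 = 12.0724
Step 3: Compute Lagrangian.
L = -1.2853 + 1*12.0724 = 10.7871


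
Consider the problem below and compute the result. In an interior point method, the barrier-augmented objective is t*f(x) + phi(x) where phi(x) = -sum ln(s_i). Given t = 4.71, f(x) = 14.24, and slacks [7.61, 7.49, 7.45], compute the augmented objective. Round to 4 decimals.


Step 1: Compute log-barrier.
ln values: [2.0295, 2.0136, 2.0082]
phi = -(2.0295 + 2.0136 + 2.0082) = -6.0512
Step 2: Compute augmented objective.
t*f(x) = 4.71*14.24 = 67.0704
Total = 67.0704 - 6.0512 = 61.0192


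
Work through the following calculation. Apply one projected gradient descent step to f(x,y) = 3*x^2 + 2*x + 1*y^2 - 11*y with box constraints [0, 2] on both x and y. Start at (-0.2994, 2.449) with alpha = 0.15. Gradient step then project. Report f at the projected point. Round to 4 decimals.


Step 1: Compute gradient at (-0.2994, 2.449).
grad_x = 2*3*-0.2994 + 2 = 0.2036
grad_y = 2*1*2.449 - 11 = -6.102
Step 2: Gradient step.
x_raw = -0.2994 - 0.15*0.2036 = -0.3299
y_raw = 2.449 - 0.15*-6.102 = 3.3643
Step 3: Project onto [0, 2].
x_proj = clip(-0.3299) = 0.0
y_proj = clip(3.3643) = 2.0
Step 4: Evaluate f.
f(0.0, 2.0) = -18.0


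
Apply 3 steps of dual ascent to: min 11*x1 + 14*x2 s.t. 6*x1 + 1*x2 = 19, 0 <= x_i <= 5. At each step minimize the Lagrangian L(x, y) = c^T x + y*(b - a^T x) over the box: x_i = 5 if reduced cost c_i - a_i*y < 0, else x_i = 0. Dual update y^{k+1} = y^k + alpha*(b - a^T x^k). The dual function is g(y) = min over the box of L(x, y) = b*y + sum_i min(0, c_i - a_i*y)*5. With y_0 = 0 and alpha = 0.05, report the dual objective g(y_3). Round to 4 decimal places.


Dual ascent for LP: min 11*x1 + 14*x2, 6*x1 + 1*x2 = 19, 0 <= x_i <= 5
Step 1: y^k = 0.0, reduced costs: (11.0, 14.0)
  x^k = (0.0, 0.0), subgradient = b - a^T x = 19.0
  y^{k+1} = 0.0 + 0.05*19.0 = 0.95
Step 2: y^k = 0.95, reduced costs: (5.3, 13.05)
  x^k = (0.0, 0.0), subgradient = b - a^T x = 19.0
  y^{k+1} = 0.95 + 0.05*19.0 = 1.9
Step 3: y^k = 1.9, reduced costs: (-0.4, 12.1)
  x^k = (5.0, 0.0), subgradient = b - a^T x = -11.0
  y^{k+1} = 1.9 + 0.05*-11.0 = 1.35
Dual objective at y_3 = 1.35: reduced costs (2.9, 12.65), box minimizer x = (0.0, 0.0)
g(y_3) = b*y + (c1 - a1*y)*x1 + (c2 - a2*y)*x2 = 19*1.35 + 2.9*0.0 + 12.65*0.0 = 25.65 + 0.0 + 0.0 = 25.65


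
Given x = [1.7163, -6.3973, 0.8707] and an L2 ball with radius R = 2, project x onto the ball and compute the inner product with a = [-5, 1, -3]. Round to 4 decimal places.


Step 1: Compute ||x|| (intermediates to 6 decimals).
||x|| = sqrt(1.7163^2 + (-6.3973)^2 + 0.8707^2) = 6.680513
Step 2: Project.
Since ||x|| > R, scale = R/||x|| = 2/6.680513 = 0.299378, proj(x) = scale * x
proj(x) = [0.513822, -1.915211, 0.260668]
Step 3: Dot product.
a^T * proj(x) = -5*0.513822 + 1*(-1.915211) - 3*0.260668 = -5.2663


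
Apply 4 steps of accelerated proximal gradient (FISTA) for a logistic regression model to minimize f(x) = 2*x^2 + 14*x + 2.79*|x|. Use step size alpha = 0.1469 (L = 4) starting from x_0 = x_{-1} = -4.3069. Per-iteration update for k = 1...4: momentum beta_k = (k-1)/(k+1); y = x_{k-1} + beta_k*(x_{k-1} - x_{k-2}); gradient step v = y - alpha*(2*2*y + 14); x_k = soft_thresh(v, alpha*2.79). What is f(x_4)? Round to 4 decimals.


FISTA on f(x) = 2*x^2 + 14*x + 2.79*|x|
L = 4, alpha = 0.1469
Iteration 1: beta = 0.0, y = -4.3069 + 0.0*(-4.3069 + 4.3069) = -4.3069
  grad(y) = -3.2276, v = y - alpha*grad = -3.8328
  prox(v) = soft_thresh(-3.8328, 0.4099) = -3.4229
Iteration 2: beta = 0.3333, y = -3.4229 + 0.3333*(-3.4229 + 4.3069) = -3.1283
  grad(y) = 1.487, v = y - alpha*grad = -3.3467
  prox(v) = soft_thresh(-3.3467, 0.4099) = -2.9368
Iteration 3: beta = 0.5, y = -2.9368 + 0.5*(-2.9368 + 3.4229) = -2.6938
  grad(y) = 3.2248, v = y - alpha*grad = -3.1675
  prox(v) = soft_thresh(-3.1675, 0.4099) = -2.7577
Iteration 4: beta = 0.6, y = -2.7577 + 0.6*(-2.7577 + 2.9368) = -2.6502
  grad(y) = 3.3993, v = y - alpha*grad = -3.1495
  prox(v) = soft_thresh(-3.1495, 0.4099) = -2.7397
f(x_4) = 2*(-2.7397)^2 + 14*(-2.7397) + 2.79*|-2.7397| = -15.7001


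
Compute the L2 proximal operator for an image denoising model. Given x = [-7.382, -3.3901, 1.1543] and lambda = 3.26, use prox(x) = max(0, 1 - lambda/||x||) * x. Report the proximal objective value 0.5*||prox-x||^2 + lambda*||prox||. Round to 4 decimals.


Step 1: Compute ||x||.
||x|| = 8.2048
Step 2: Compute scaling factor.
scale = max(0, 1 - 3.26/8.2048) = 0.6027
Step 3: prox(x) = [-4.4489, -2.0431, 0.6957]
||prox(x)|| = 4.9448
Step 4: Proximal objective.
0.5*||prox-x||^2 = 5.3138
lambda*||prox|| = 16.12
Total = 21.4339


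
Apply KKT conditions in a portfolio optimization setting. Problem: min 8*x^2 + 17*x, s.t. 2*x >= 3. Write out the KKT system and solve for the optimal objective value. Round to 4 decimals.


Step 1: Try lambda = 0 (constraint inactive).
x_unc = -17/(2*8) = -1.0625
Check: 2*-1.0625 = -2.125 < 3 -- violated!
Step 2: Constraint must be active: 2*x = 3
x* = 3/2 = 1.5
lambda = (2*8*1.5 + 17)/2 = 20.5
Step 3: Compute optimal value.
f(x*) = 8*1.5^2 + 17*1.5 = 43.5


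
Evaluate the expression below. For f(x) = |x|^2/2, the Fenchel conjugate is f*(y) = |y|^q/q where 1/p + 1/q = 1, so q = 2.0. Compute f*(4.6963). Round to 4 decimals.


The conjugate exponent q satisfies 1/p + 1/q = 1.
p = 2, so q = 2/(2 - 1) = 2.0
|y|^q = 4.6963^2.0 = 22.0552
f*(4.6963) = 22.0552 / 2.0 = 11.0276


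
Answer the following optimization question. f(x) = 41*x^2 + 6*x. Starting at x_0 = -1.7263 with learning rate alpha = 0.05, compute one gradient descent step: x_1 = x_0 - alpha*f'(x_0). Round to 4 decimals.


We compute the gradient at x_0 and apply the update.
f'(x) = 82*x + 6
f'(-1.7263) = 82*-1.7263 + 6 = -135.5566
x_1 = -1.7263 - 0.05*-135.5566 = 5.0515


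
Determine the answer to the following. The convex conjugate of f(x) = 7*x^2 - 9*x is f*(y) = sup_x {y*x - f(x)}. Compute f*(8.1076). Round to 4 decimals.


f*(y) = sup_x {y*x - a*x^2 - b*x} = sup_x {(y-b)*x - a*x^2}
FOC: (y - b) - 2a*x = 0 => x* = (y - b)/(2a)
x* = (8.1076 + 9)/(2*7) = 1.222
f*(8.1076) = (y-b)^2/(4a) = (8.1076 + 9)^2/(4*7)
= 292.67/28 = 10.4525


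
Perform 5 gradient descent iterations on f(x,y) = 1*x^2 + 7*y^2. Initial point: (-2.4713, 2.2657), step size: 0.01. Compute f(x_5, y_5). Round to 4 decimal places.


Gradient descent on f(x,y) = 1*x^2 + 7*y^2.
Starting point: (-2.4713, 2.2657), alpha = 0.01
Step 1: grad_x = 2*1*-2.4713 = -4.9426, grad_y = 2*7*2.2657 = 31.7198
  x_1 = -2.4713 - 0.01*-4.9426 = -2.4219
  y_1 = 2.2657 - 0.01*31.7198 = 1.9485
Step 2: grad_x = 2*1*-2.4219 = -4.8437, grad_y = 2*7*1.9485 = 27.279
  x_2 = -2.4219 - 0.01*-4.8437 = -2.3734
  y_2 = 1.9485 - 0.01*27.279 = 1.6757
Step 3: grad_x = 2*1*-2.3734 = -4.7469, grad_y = 2*7*1.6757 = 23.46
  x_3 = -2.3734 - 0.01*-4.7469 = -2.326
  y_3 = 1.6757 - 0.01*23.46 = 1.4411
Step 4: grad_x = 2*1*-2.326 = -4.6519, grad_y = 2*7*1.4411 = 20.1756
  x_4 = -2.326 - 0.01*-4.6519 = -2.2794
  y_4 = 1.4411 - 0.01*20.1756 = 1.2394
Step 5: grad_x = 2*1*-2.2794 = -4.5589, grad_y = 2*7*1.2394 = 17.351
  x_5 = -2.2794 - 0.01*-4.5589 = -2.2339
  y_5 = 1.2394 - 0.01*17.351 = 1.0658
f(-2.2339, 1.0658) = 1*(-2.2339)^2 + 7*1.0658^2 = 12.9423


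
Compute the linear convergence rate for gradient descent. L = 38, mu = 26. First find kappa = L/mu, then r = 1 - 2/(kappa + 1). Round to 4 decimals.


Step 1: Compute the condition number.
kappa = L/mu = 38/26 = 1.4615
Step 2: Compute the convergence rate.
r = 1 - 2/(kappa + 1) = 1 - 2*mu/(L + mu) = (L - mu)/(L + mu) = 12/64 = 0.1875


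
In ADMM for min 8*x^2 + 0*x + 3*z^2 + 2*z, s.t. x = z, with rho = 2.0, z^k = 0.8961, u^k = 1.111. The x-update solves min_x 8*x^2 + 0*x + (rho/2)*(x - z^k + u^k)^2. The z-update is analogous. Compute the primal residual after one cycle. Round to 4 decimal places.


ADMM iteration with rho = 2.0, z^k = 0.8961, u^k = 1.111
Step 1: x-update.
Minimize 8*x^2 + 0*x + (2.0/2)*(x - 0.8961 + 1.111)^2
FOC: (2*8 + 2.0)*x = 0 + 2.0*(0.8961 - 1.111)
x^{k+1} = -0.0239
Step 2: z-update.
Minimize 3*z^2 + 2*z + (2.0/2)*(-0.0239 - z + 1.111)^2
FOC: (2*3 + 2.0)*z = -2 + 2.0*(-0.0239 + 1.111)
z^{k+1} = 0.0218
Step 3: u-update.
u^{k+1} = 1.111 - 0.0239 - 0.0218 = 1.0653
Step 4: Primal residual = |-0.0239 - 0.0218| = 0.0457


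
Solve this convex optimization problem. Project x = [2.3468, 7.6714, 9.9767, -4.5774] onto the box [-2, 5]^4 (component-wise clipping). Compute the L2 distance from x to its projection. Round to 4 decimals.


Project each component onto [-2, 5].
clip(2.3468) = 2.3468, clip(7.6714) = 5.0, clip(9.9767) = 5.0, clip(-4.5774) = -2.0
Projection = [2.3468, 5.0, 5.0, -2.0]
Squared diffs: [0.0, 7.1364, 24.7675, 6.643]
Distance = sqrt(38.5469) = 6.2086


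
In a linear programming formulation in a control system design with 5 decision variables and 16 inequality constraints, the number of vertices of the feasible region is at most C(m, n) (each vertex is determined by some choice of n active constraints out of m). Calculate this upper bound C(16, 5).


Each vertex corresponds to some choice of n active constraints out of m, so the number of vertices is at most C(m, n) = m! / (n!(m-n)!).
m = 16, n = 5
Numerator: 16 * 15 * 14 * 13 * 12
Denominator: 5! = 120
C(16, 5) = 4368


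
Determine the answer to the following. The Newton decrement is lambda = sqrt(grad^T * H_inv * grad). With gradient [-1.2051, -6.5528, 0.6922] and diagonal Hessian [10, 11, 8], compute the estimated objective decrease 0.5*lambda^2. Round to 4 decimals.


Step 1: H is diagonal, so H^(-1) * g = [-0.1205, -0.5957, 0.0865].
Step 2: g^T H^(-1) g = sum_i g_i^2 / H_ii
  = (-1.2051)^2/10 + (-6.5528)^2/11 + (0.6922)^2/8
  = 0.1452 + 3.9036 + 0.0599 = 4.1087
Step 3: Objective decrease = 0.5 * g^T H^(-1) g = 2.0543


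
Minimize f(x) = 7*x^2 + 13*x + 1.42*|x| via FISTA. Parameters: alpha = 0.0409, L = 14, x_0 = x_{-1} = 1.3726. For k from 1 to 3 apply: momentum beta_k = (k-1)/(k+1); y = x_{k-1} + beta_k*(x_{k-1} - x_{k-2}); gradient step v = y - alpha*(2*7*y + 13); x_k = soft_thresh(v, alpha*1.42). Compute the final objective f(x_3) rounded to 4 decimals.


FISTA on f(x) = 7*x^2 + 13*x + 1.42*|x|
L = 14, alpha = 0.0409
Iteration 1: beta = 0.0, y = 1.3726 + 0.0*(1.3726 - 1.3726) = 1.3726
  grad(y) = 32.2164, v = y - alpha*grad = 0.0549
  prox(v) = soft_thresh(0.0549, 0.0581) = 0.0
Iteration 2: beta = 0.3333, y = 0.0 + 0.3333*(0.0 - 1.3726) = -0.4575
  grad(y) = 6.5945, v = y - alpha*grad = -0.7272
  prox(v) = soft_thresh(-0.7272, 0.0581) = -0.6692
Iteration 3: beta = 0.5, y = -0.6692 + 0.5*(-0.6692 - 0.0) = -1.0038
  grad(y) = -1.0526, v = y - alpha*grad = -0.9607
  prox(v) = soft_thresh(-0.9607, 0.0581) = -0.9026
f(x_3) = 7*(-0.9026)^2 + 13*(-0.9026) + 1.42*|-0.9026| = -4.7493


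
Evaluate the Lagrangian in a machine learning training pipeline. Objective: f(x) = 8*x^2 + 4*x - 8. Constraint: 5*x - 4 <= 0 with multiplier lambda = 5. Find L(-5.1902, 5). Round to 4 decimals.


Step 1: Evaluate f(x).
f(-5.1902) = 8*(-5.1902)^2 + 4*(-5.1902) - 8 = 186.7446
Step 2: Evaluate g(x).
g(-5.1902) = 5*-5.1902 - 4 = -29.951
Step 3: Compute Lagrangian.
L = 186.7446 + 5*-29.951 = 36.9896


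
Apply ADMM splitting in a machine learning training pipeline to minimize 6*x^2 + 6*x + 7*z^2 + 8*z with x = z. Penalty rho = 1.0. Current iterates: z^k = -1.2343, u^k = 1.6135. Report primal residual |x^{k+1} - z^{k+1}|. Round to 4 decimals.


ADMM iteration with rho = 1.0, z^k = -1.2343, u^k = 1.6135
Step 1: x-update.
Minimize 6*x^2 + 6*x + (1.0/2)*(x + 1.2343 + 1.6135)^2
FOC: (2*6 + 1.0)*x = -6 + 1.0*(-1.2343 - 1.6135)
x^{k+1} = -0.6806
Step 2: z-update.
Minimize 7*z^2 + 8*z + (1.0/2)*(-0.6806 - z + 1.6135)^2
FOC: (2*7 + 1.0)*z = -8 + 1.0*(-0.6806 + 1.6135)
z^{k+1} = -0.4711
Step 3: u-update.
u^{k+1} = 1.6135 - 0.6806 + 0.4711 = 1.404
Step 4: Primal residual = |-0.6806 + 0.4711| = 0.2095


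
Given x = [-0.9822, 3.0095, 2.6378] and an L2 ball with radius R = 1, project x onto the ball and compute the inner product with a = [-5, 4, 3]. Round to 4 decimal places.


Step 1: Compute ||x|| (intermediates to 6 decimals).
||x|| = sqrt((-0.9822)^2 + 3.0095^2 + 2.6378^2) = 4.120655
Step 2: Project.
Since ||x|| > R, scale = R/||x|| = 1/4.120655 = 0.24268, proj(x) = scale * x
proj(x) = [-0.23836, 0.730345, 0.640141]
Step 3: Dot product.
a^T * proj(x) = -5*(-0.23836) + 4*0.730345 + 3*0.640141 = 6.0336


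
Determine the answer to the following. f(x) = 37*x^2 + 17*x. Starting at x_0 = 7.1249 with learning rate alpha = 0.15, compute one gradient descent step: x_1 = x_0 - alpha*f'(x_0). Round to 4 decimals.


We compute the gradient at x_0 and apply the update.
f'(x) = 74*x + 17
f'(7.1249) = 74*7.1249 + 17 = 544.2426
x_1 = 7.1249 - 0.15*544.2426 = -74.5115


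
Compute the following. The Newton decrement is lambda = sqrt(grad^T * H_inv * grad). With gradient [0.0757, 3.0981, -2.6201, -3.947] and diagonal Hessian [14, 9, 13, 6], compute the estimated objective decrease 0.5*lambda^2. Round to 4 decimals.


Step 1: H is diagonal, so H^(-1) * g = [0.0054, 0.3442, -0.2015, -0.6578].
Step 2: g^T H^(-1) g = sum_i g_i^2 / H_ii
  = (0.0757)^2/14 + (3.0981)^2/9 + (-2.6201)^2/13 + (-3.947)^2/6
  = 0.0004 + 1.0665 + 0.5281 + 2.5965 = 4.1914
Step 3: Objective decrease = 0.5 * g^T H^(-1) g = 2.0957


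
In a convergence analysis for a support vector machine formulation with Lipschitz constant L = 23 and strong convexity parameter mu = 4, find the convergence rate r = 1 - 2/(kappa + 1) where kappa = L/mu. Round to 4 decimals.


Step 1: Compute the condition number.
kappa = L/mu = 23/4 = 5.75
Step 2: Compute the convergence rate.
r = 1 - 2/(kappa + 1) = 1 - 2*mu/(L + mu) = (L - mu)/(L + mu) = 19/27 = 0.7037


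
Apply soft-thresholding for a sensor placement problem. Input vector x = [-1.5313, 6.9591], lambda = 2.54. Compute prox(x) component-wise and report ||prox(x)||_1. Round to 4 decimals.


Soft-thresholding with lambda = 2.54:
prox(-1.5313) = sign(-1.5313)*max(|-1.5313| - 2.54, 0) = 0.0
prox(6.9591) = sign(6.9591)*max(|6.9591| - 2.54, 0) = 4.4191
prox(x) = [0.0, 4.4191]
||prox(x)||_1 = 0.0 + 4.4191 = 4.4191


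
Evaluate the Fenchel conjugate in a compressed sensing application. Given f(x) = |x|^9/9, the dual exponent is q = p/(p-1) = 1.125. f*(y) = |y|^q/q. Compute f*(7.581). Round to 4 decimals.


The conjugate exponent q satisfies 1/p + 1/q = 1.
p = 9, so q = 9/(9 - 1) = 1.125
|y|^q = 7.581^1.125 = 9.7655
f*(7.581) = 9.7655 / 1.125 = 8.6804


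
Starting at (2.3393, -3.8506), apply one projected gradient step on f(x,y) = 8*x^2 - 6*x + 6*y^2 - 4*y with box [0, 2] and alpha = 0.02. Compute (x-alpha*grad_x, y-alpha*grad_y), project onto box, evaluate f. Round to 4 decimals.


Step 1: Compute gradient at (2.3393, -3.8506).
grad_x = 2*8*2.3393 - 6 = 31.4288
grad_y = 2*6*-3.8506 - 4 = -50.2072
Step 2: Gradient step.
x_raw = 2.3393 - 0.02*31.4288 = 1.7107
y_raw = -3.8506 - 0.02*-50.2072 = -2.8465
Step 3: Project onto [0, 2].
x_proj = clip(1.7107) = 1.7107
y_proj = clip(-2.8465) = 0.0
Step 4: Evaluate f.
f(1.7107, 0.0) = 13.1483


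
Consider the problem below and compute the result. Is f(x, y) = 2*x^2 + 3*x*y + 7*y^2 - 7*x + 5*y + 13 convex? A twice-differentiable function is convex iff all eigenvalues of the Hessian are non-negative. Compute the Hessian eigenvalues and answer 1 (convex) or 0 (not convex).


The Hessian of f(x,y) = 2*x^2 + 3*x*y + 7*y^2 - 7*x + 5*y + 13 is:
H = [[4, 3], [3, 14]]
Trace = 4 + 14 = 18
Determinant = 4*14 - (3)^2 = 47
Discriminant = (18)^2 - 4*47 = 136.0
Eigenvalues: lambda_1 = 3.169, lambda_2 = 14.831
The function is convex.

1


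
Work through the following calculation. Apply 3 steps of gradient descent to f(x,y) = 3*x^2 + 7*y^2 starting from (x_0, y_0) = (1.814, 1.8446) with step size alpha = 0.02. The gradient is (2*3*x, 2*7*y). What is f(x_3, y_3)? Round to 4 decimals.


Gradient descent on f(x,y) = 3*x^2 + 7*y^2.
Starting point: (1.814, 1.8446), alpha = 0.02
Step 1: grad_x = 2*3*1.814 = 10.884, grad_y = 2*7*1.8446 = 25.8244
  x_1 = 1.814 - 0.02*10.884 = 1.5963
  y_1 = 1.8446 - 0.02*25.8244 = 1.3281
Step 2: grad_x = 2*3*1.5963 = 9.5779, grad_y = 2*7*1.3281 = 18.5936
  x_2 = 1.5963 - 0.02*9.5779 = 1.4048
  y_2 = 1.3281 - 0.02*18.5936 = 0.9562
Step 3: grad_x = 2*3*1.4048 = 8.4286, grad_y = 2*7*0.9562 = 13.3874
  x_3 = 1.4048 - 0.02*8.4286 = 1.2362
  y_3 = 0.9562 - 0.02*13.3874 = 0.6885
f(1.2362, 0.6885) = 3*1.2362^2 + 7*0.6885^2 = 7.9027


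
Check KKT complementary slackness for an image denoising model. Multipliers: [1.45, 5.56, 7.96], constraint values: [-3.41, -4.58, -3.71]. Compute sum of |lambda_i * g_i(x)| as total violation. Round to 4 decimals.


KKT complementary slackness check:
lambda_1 * g_1 = 1.45 * -3.41 = -4.9445
lambda_2 * g_2 = 5.56 * -4.58 = -25.4648
lambda_3 * g_3 = 7.96 * -3.71 = -29.5316
Total violation = 4.9445 + 25.4648 + 29.5316 = 59.9409


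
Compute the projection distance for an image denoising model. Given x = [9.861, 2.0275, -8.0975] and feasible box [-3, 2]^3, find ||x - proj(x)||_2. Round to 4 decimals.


Project each component onto [-3, 2].
clip(9.861) = 2.0, clip(2.0275) = 2.0, clip(-8.0975) = -3.0
Projection = [2.0, 2.0, -3.0]
Squared diffs: [61.7953, 0.0008, 25.9845]
Distance = sqrt(87.7806) = 9.3691


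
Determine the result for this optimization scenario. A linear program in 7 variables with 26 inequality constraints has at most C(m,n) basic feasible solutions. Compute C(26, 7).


Each vertex corresponds to some choice of n active constraints out of m, so the number of vertices is at most C(m, n) = m! / (n!(m-n)!).
m = 26, n = 7
Numerator: 26 * 25 * 24 * 23 * 22 * 21 * 20
Denominator: 7! = 5040
C(26, 7) = 657800


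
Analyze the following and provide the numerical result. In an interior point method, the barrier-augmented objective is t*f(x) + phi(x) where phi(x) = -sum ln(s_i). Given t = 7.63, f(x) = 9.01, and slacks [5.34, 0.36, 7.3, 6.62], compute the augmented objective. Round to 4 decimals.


Step 1: Compute log-barrier.
ln values: [1.6752, -1.0217, 1.9879, 1.8901]
phi = -(1.6752 - 1.0217 + 1.9879 + 1.8901) = -4.5315
Step 2: Compute augmented objective.
t*f(x) = 7.63*9.01 = 68.7463
Total = 68.7463 - 4.5315 = 64.2148


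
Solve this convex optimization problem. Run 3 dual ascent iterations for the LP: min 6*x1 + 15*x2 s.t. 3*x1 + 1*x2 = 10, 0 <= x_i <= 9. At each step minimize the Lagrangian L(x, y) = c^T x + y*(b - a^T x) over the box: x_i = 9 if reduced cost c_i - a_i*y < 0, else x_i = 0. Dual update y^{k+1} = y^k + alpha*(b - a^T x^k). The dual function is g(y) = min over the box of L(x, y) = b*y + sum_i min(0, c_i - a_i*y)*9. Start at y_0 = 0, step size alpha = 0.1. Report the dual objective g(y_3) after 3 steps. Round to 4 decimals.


Dual ascent for LP: min 6*x1 + 15*x2, 3*x1 + 1*x2 = 10, 0 <= x_i <= 9
Step 1: y^k = 0.0, reduced costs: (6.0, 15.0)
  x^k = (0.0, 0.0), subgradient = b - a^T x = 10.0
  y^{k+1} = 0.0 + 0.1*10.0 = 1.0
Step 2: y^k = 1.0, reduced costs: (3.0, 14.0)
  x^k = (0.0, 0.0), subgradient = b - a^T x = 10.0
  y^{k+1} = 1.0 + 0.1*10.0 = 2.0
Step 3: y^k = 2.0, reduced costs: (0.0, 13.0)
  x^k = (0.0, 0.0), subgradient = b - a^T x = 10.0
  y^{k+1} = 2.0 + 0.1*10.0 = 3.0
Dual objective at y_3 = 3.0: reduced costs (-3.0, 12.0), box minimizer x = (9.0, 0.0)
g(y_3) = b*y + (c1 - a1*y)*x1 + (c2 - a2*y)*x2 = 10*3.0 + (-3.0)*9.0 + 12.0*0.0 = 30.0 - 27.0 + 0.0 = 3.0


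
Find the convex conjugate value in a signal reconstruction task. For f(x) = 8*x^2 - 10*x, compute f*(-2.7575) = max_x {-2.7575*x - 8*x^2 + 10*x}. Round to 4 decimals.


f*(y) = sup_x {y*x - a*x^2 - b*x} = sup_x {(y-b)*x - a*x^2}
FOC: (y - b) - 2a*x = 0 => x* = (y - b)/(2a)
x* = (-2.7575 + 10)/(2*8) = 0.4527
f*(-2.7575) = (y-b)^2/(4a) = (-2.7575 + 10)^2/(4*8)
= 52.4538/32 = 1.6392


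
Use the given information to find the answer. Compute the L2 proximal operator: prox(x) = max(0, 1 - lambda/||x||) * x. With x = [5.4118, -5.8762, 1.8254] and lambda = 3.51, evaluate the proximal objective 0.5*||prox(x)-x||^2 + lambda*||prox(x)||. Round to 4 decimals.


Step 1: Compute ||x||.
||x|| = 8.1945
Step 2: Compute scaling factor.
scale = max(0, 1 - 3.51/8.1945) = 0.5717
Step 3: prox(x) = [3.0937, -3.3592, 1.0435]
||prox(x)|| = 4.6845
Step 4: Proximal objective.
0.5*||prox-x||^2 = 6.1601
lambda*||prox|| = 16.4426
Total = 22.6026


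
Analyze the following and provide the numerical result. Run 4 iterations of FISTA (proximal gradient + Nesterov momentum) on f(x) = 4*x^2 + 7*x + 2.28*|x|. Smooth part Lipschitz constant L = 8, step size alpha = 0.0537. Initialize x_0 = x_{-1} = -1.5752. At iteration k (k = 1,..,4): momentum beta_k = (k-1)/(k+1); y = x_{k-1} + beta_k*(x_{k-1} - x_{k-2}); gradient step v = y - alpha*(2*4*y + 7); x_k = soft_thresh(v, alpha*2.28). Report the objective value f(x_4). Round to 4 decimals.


FISTA on f(x) = 4*x^2 + 7*x + 2.28*|x|
L = 8, alpha = 0.0537
Iteration 1: beta = 0.0, y = -1.5752 + 0.0*(-1.5752 + 1.5752) = -1.5752
  grad(y) = -5.6016, v = y - alpha*grad = -1.2744
  prox(v) = soft_thresh(-1.2744, 0.1224) = -1.152
Iteration 2: beta = 0.3333, y = -1.152 + 0.3333*(-1.152 + 1.5752) = -1.0109
  grad(y) = -1.087, v = y - alpha*grad = -0.9525
  prox(v) = soft_thresh(-0.9525, 0.1224) = -0.8301
Iteration 3: beta = 0.5, y = -0.8301 + 0.5*(-0.8301 + 1.152) = -0.6691
  grad(y) = 1.647, v = y - alpha*grad = -0.7576
  prox(v) = soft_thresh(-0.7576, 0.1224) = -0.6351
Iteration 4: beta = 0.6, y = -0.6351 + 0.6*(-0.6351 + 0.8301) = -0.5182
  grad(y) = 2.8546, v = y - alpha*grad = -0.6715
  prox(v) = soft_thresh(-0.6715, 0.1224) = -0.549
f(x_4) = 4*(-0.549)^2 + 7*(-0.549) + 2.28*|-0.549| = -1.3857


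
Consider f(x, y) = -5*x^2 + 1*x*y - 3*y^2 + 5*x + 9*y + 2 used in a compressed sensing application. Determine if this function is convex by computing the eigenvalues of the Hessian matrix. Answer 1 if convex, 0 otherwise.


The Hessian of f(x,y) = -5*x^2 + 1*x*y - 3*y^2 + 5*x + 9*y + 2 is:
H = [[-10, 1], [1, -6]]
Trace = -10 - 6 = -16
Determinant = -10*-6 - (1)^2 = 59
Discriminant = (-16)^2 - 4*59 = 20.0
Eigenvalues: lambda_1 = -10.2361, lambda_2 = -5.7639
The function is not convex.

0


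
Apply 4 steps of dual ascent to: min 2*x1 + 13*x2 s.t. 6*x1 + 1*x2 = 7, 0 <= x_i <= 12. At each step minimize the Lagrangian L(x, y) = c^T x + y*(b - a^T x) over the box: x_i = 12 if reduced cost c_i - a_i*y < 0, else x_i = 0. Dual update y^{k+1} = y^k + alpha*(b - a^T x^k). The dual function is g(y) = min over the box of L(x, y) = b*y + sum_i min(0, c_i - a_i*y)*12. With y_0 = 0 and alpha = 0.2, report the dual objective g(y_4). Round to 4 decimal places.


Dual ascent for LP: min 2*x1 + 13*x2, 6*x1 + 1*x2 = 7, 0 <= x_i <= 12
Step 1: y^k = 0.0, reduced costs: (2.0, 13.0)
  x^k = (0.0, 0.0), subgradient = b - a^T x = 7.0
  y^{k+1} = 0.0 + 0.2*7.0 = 1.4
Step 2: y^k = 1.4, reduced costs: (-6.4, 11.6)
  x^k = (12.0, 0.0), subgradient = b - a^T x = -65.0
  y^{k+1} = 1.4 + 0.2*-65.0 = -11.6
Step 3: y^k = -11.6, reduced costs: (71.6, 24.6)
  x^k = (0.0, 0.0), subgradient = b - a^T x = 7.0
  y^{k+1} = -11.6 + 0.2*7.0 = -10.2
Step 4: y^k = -10.2, reduced costs: (63.2, 23.2)
  x^k = (0.0, 0.0), subgradient = b - a^T x = 7.0
  y^{k+1} = -10.2 + 0.2*7.0 = -8.8
Dual objective at y_4 = -8.8: reduced costs (54.8, 21.8), box minimizer x = (0.0, 0.0)
g(y_4) = b*y + (c1 - a1*y)*x1 + (c2 - a2*y)*x2 = 7*(-8.8) + 54.8*0.0 + 21.8*0.0 = -61.6 + 0.0 + 0.0 = -61.6


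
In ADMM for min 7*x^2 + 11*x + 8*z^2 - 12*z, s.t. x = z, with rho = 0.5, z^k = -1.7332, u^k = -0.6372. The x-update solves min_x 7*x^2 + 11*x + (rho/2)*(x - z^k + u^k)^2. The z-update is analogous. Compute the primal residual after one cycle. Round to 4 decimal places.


ADMM iteration with rho = 0.5, z^k = -1.7332, u^k = -0.6372
Step 1: x-update.
Minimize 7*x^2 + 11*x + (0.5/2)*(x + 1.7332 - 0.6372)^2
FOC: (2*7 + 0.5)*x = -11 + 0.5*(-1.7332 + 0.6372)
x^{k+1} = -0.7964
Step 2: z-update.
Minimize 8*z^2 - 12*z + (0.5/2)*(-0.7964 - z - 0.6372)^2
FOC: (2*8 + 0.5)*z = 12 + 0.5*(-0.7964 - 0.6372)
z^{k+1} = 0.6838
Step 3: u-update.
u^{k+1} = -0.6372 - 0.7964 - 0.6838 = -2.1174
Step 4: Primal residual = |-0.7964 - 0.6838| = 1.4802


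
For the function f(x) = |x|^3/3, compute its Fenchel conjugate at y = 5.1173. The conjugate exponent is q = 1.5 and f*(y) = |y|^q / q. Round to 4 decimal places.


The conjugate exponent q satisfies 1/p + 1/q = 1.
p = 3, so q = 3/(3 - 1) = 1.5
|y|^q = 5.1173^1.5 = 11.5761
f*(5.1173) = 11.5761 / 1.5 = 7.7174


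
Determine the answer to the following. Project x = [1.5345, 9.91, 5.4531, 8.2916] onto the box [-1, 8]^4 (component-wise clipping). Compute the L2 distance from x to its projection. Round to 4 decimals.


Project each component onto [-1, 8].
clip(1.5345) = 1.5345, clip(9.91) = 8.0, clip(5.4531) = 5.4531, clip(8.2916) = 8.0
Projection = [1.5345, 8.0, 5.4531, 8.0]
Squared diffs: [0.0, 3.6481, 0.0, 0.085]
Distance = sqrt(3.7331) = 1.9321


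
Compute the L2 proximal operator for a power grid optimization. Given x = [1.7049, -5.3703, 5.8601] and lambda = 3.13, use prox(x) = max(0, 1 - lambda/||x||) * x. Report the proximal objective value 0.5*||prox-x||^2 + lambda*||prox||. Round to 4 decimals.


Step 1: Compute ||x||.
||x|| = 8.1294
Step 2: Compute scaling factor.
scale = max(0, 1 - 3.13/8.1294) = 0.615
Step 3: prox(x) = [1.0485, -3.3026, 3.6038]
||prox(x)|| = 4.9994
Step 4: Proximal objective.
0.5*||prox-x||^2 = 4.8985
lambda*||prox|| = 15.6481
Total = 20.5467


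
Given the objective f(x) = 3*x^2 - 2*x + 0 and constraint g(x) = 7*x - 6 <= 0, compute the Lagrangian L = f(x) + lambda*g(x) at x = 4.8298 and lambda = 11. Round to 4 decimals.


Step 1: Evaluate f(x).
f(4.8298) = 3*4.8298^2 - 2*4.8298 + 0 = 60.3213
Step 2: Evaluate g(x).
g(4.8298) = 7*4.8298 - 6 = 27.8086
Step 3: Compute Lagrangian.
L = 60.3213 + 11*27.8086 = 366.2159


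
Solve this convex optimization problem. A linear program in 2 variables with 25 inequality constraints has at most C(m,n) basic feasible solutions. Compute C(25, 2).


Each vertex corresponds to some choice of n active constraints out of m, so the number of vertices is at most C(m, n) = m! / (n!(m-n)!).
m = 25, n = 2
Numerator: 25 * 24
Denominator: 2! = 2
C(25, 2) = 300


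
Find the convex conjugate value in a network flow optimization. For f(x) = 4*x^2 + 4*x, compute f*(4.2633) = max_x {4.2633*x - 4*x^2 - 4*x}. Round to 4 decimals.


f*(y) = sup_x {y*x - a*x^2 - b*x} = sup_x {(y-b)*x - a*x^2}
FOC: (y - b) - 2a*x = 0 => x* = (y - b)/(2a)
x* = (4.2633 - 4)/(2*4) = 0.0329
f*(4.2633) = (y-b)^2/(4a) = (4.2633 - 4)^2/(4*4)
= 0.0693/16 = 0.0043


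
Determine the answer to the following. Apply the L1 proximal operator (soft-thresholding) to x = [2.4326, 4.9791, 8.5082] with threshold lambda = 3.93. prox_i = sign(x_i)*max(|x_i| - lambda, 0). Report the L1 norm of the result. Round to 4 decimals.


Soft-thresholding with lambda = 3.93:
prox(2.4326) = sign(2.4326)*max(|2.4326| - 3.93, 0) = 0.0
prox(4.9791) = sign(4.9791)*max(|4.9791| - 3.93, 0) = 1.0491
prox(8.5082) = sign(8.5082)*max(|8.5082| - 3.93, 0) = 4.5782
prox(x) = [0.0, 1.0491, 4.5782]
||prox(x)||_1 = 0.0 + 1.0491 + 4.5782 = 5.6273


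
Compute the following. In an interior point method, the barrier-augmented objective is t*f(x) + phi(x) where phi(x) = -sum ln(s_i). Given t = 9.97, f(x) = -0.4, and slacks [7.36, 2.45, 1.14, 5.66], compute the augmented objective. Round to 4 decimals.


Step 1: Compute log-barrier.
ln values: [1.9961, 0.8961, 0.131, 1.7334]
phi = -(1.9961 + 0.8961 + 0.131 + 1.7334) = -4.7566
Step 2: Compute augmented objective.
t*f(x) = 9.97*-0.4 = -3.988
Total = -3.988 - 4.7566 = -8.7446


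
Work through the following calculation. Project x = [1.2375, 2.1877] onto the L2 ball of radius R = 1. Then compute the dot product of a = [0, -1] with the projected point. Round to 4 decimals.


Step 1: Compute ||x|| (intermediates to 6 decimals).
||x|| = sqrt(1.2375^2 + 2.1877^2) = 2.513451
Step 2: Project.
Since ||x|| > R, scale = R/||x|| = 1/2.513451 = 0.397859, proj(x) = scale * x
proj(x) = [0.492351, 0.870396]
Step 3: Dot product.
a^T * proj(x) = 0*0.492351 - 1*0.870396 = -0.8704


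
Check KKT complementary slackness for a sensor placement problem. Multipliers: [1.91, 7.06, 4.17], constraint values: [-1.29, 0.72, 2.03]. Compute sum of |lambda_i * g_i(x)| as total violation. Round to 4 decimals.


KKT complementary slackness check:
lambda_1 * g_1 = 1.91 * -1.29 = -2.4639
lambda_2 * g_2 = 7.06 * 0.72 = 5.0832
lambda_3 * g_3 = 4.17 * 2.03 = 8.4651
Total violation = 2.4639 + 5.0832 + 8.4651 = 16.0122
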